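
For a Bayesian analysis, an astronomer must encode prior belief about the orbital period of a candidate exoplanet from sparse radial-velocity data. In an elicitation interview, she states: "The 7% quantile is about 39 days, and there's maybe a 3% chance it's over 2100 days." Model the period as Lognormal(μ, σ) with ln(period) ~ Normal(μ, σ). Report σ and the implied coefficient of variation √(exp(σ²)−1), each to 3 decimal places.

σ ≈ 1.188, CV ≈ 1.760

If T ~ Lognormal(μ,σ) then ln T ~ Normal(μ,σ), so the p-quantile of ln T is μ + z_p·σ.
ln(39) = 3.664 and ln(2100) = 7.65; z_{0.07} = -1.476, z_{0.97} = 1.881.
σ = (7.65 − 3.664)/(1.881 − (-1.476)) = 1.188.
μ = 3.664 − (-1.476)·1.188 = 5.416.
CV = √(exp(σ²)−1) = √(exp(1.4103)−1) = 1.760.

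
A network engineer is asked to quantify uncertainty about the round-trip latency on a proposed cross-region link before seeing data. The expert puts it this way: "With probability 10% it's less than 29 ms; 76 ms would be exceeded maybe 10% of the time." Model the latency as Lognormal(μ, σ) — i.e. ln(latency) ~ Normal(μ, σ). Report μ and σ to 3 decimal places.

μ ≈ 3.849, σ ≈ 0.376

If T ~ Lognormal(μ,σ) then ln T ~ Normal(μ,σ), so the p-quantile of ln T is μ + z_p·σ.
ln(29) = 3.367 and ln(76) = 4.331; z_{0.1} = -1.282, z_{0.9} = 1.282.
σ = (4.331 − 3.367)/(1.282 − (-1.282)) = 0.376.
μ = 3.367 − (-1.282)·0.376 = 3.849.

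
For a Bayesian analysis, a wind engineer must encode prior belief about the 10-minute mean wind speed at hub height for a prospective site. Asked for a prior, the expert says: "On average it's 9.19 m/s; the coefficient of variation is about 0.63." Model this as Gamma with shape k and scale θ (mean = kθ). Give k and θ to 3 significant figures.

k ≈ 2.52, θ ≈ 3.65

For Gamma(k, scale θ): mean = kθ, variance = kθ², so CV = 1/√k.
CV = 0.63, hence k = 1/CV² = 2.52.
Then θ = mean/k = 9.19/2.52 = 3.65.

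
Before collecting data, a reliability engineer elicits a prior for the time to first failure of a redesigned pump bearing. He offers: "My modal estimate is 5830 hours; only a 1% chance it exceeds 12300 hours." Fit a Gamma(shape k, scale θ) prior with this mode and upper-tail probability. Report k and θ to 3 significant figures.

Gamma(k,θ) with k>1 has mode (k−1)θ, so θ = 5830/(k−1).
Need P(X < 12300) = 0.99 with θ tied to k this way. Start at k = 2, θ = 5830: P(X<12300) ≈ 0.623.
Too low — raise k to concentrate. Iterating converges to k ≈ 9.72.
Then θ = 5830/(9.72−1) ≈ 668.

k ≈ 9.72, θ ≈ 668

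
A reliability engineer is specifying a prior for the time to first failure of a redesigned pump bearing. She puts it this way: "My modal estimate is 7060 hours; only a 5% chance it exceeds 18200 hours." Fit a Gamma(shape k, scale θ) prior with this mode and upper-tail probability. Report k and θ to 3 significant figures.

k ≈ 4.02, θ ≈ 2340

Gamma(k,θ) with k>1 has mode (k−1)θ, so θ = 7060/(k−1).
Need P(X < 18200) = 0.95 with θ tied to k this way. Start at k = 2, θ = 7060: P(X<18200) ≈ 0.728.
Too low — raise k to concentrate. Iterating converges to k ≈ 4.02.
Then θ = 7060/(4.02−1) ≈ 2340.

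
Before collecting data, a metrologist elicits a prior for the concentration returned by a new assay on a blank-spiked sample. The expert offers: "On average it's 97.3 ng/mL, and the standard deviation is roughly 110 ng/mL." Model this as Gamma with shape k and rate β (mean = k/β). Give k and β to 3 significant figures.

k ≈ 0.782, β ≈ 0.00804

For Gamma(k, rate β): mean = k/β, variance = k/β², so CV = 1/√k.
CV = SD/mean = 110/97.3 = 1.131, hence k = 1/CV² = 0.782.
Then β = k/mean = 0.782/97.3 = 0.00804.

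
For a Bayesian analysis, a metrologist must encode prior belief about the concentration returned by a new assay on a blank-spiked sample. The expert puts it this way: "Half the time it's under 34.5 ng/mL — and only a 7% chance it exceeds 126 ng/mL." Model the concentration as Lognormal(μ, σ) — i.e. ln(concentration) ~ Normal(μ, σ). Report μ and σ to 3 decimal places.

μ ≈ 3.541, σ ≈ 0.878

If T ~ Lognormal(μ,σ) then ln T ~ Normal(μ,σ), so the p-quantile of ln T is μ + z_p·σ.
ln(34.5) = 3.541 and ln(126) = 4.836; z_{0.5} = 0, z_{0.93} = 1.476.
σ = (4.836 − 3.541)/(1.476 − (0)) = 0.878.
μ = 3.541 − (0)·0.878 = 3.541.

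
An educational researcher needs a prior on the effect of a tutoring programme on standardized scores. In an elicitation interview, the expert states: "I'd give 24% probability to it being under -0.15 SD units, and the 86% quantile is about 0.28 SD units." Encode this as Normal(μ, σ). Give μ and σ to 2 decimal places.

μ = 0.02, σ = 0.24

For Normal(μ,σ), the p-quantile is μ + z_p·σ. Here z_{0.24} = -0.7063, z_{0.86} = 1.08.
So -0.15 = μ − 0.7063σ and 0.28 = μ + 1.08σ.
Subtracting: σ = (0.28 − -0.15)/(1.08 − (-0.7063)) = 0.24.
Then μ = -0.15 − (-0.7063)·0.24 = 0.02.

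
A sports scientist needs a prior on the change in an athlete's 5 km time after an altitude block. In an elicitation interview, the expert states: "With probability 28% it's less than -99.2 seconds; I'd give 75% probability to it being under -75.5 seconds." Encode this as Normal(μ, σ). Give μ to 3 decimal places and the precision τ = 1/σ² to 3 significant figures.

μ = -88.214, τ = 0.00281

For Normal(μ,σ), the p-quantile is μ + z_p·σ. Here z_{0.28} = -0.5828, z_{0.75} = 0.6745.
So -99.2 = μ − 0.5828σ and -75.5 = μ + 0.6745σ.
Subtracting: σ = (-75.5 − -99.2)/(0.6745 − (-0.5828)) = 18.849.
Then μ = -99.2 − (-0.5828)·18.849 = -88.214.
Precision τ = 1/σ² = 1/18.85² = 0.00281.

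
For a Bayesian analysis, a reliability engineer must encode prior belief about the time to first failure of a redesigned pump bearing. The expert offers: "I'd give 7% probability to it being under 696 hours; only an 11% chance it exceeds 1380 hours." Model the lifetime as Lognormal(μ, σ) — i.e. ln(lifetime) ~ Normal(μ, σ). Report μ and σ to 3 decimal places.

μ ≈ 6.919, σ ≈ 0.253

If T ~ Lognormal(μ,σ) then ln T ~ Normal(μ,σ), so the p-quantile of ln T is μ + z_p·σ.
ln(696) = 6.545 and ln(1380) = 7.23; z_{0.07} = -1.476, z_{0.89} = 1.227.
σ = (7.23 − 6.545)/(1.227 − (-1.476)) = 0.253.
μ = 6.545 − (-1.476)·0.253 = 6.919.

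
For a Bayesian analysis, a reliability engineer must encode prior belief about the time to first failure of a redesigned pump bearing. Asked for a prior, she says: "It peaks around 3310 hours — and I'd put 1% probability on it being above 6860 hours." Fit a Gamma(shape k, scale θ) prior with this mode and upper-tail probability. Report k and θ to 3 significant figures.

k ≈ 10.2, θ ≈ 360

Gamma(k,θ) with k>1 has mode (k−1)θ, so θ = 3310/(k−1).
Need P(X < 6860) = 0.99 with θ tied to k this way. Start at k = 2, θ = 3310: P(X<6860) ≈ 0.613.
Too low — raise k to concentrate. Iterating converges to k ≈ 10.2.
Then θ = 3310/(10.2−1) ≈ 360.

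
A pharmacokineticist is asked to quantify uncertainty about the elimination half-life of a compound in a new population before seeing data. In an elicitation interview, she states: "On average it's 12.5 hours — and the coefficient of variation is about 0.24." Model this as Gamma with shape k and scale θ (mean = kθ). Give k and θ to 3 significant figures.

k ≈ 17.4, θ ≈ 0.72

For Gamma(k, scale θ): mean = kθ, variance = kθ², so CV = 1/√k.
CV = 0.24, hence k = 1/CV² = 17.4.
Then θ = mean/k = 12.5/17.4 = 0.72.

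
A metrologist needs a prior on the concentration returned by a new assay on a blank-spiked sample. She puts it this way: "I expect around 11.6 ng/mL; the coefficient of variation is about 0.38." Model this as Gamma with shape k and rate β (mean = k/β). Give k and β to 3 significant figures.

k ≈ 6.93, β ≈ 0.597

For Gamma(k, rate β): mean = k/β, variance = k/β², so CV = 1/√k.
CV = 0.38, hence k = 1/CV² = 6.93.
Then β = k/mean = 6.93/11.6 = 0.597.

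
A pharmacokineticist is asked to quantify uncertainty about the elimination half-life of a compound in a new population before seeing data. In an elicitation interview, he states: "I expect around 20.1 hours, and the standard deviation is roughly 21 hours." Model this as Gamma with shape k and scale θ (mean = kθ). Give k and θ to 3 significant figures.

k ≈ 0.916, θ ≈ 21.9

For Gamma(k, scale θ): mean = kθ, variance = kθ², so CV = 1/√k.
CV = SD/mean = 21/20.1 = 1.045, hence k = 1/CV² = 0.916.
Then θ = mean/k = 20.1/0.916 = 21.9.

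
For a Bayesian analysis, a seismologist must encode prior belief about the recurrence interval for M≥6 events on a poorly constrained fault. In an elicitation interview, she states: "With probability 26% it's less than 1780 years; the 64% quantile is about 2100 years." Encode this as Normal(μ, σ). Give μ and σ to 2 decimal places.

μ = 1985.50, σ = 319.42

The p-quantile of Normal(μ,σ) is μ + z_p·σ, with z_{0.26} = -0.6433 and z_{0.64} = 0.3585.
Eliminate σ: μ = (z₂·x₁ − z₁·x₂)/(z₂ − z₁) = (0.3585·1780 − (-0.6433)·2100)/1.002 = 1985.50.
Then σ = (x₂ − x₁)/(z₂ − z₁) = (2100 − 1780)/1.002 = 319.42.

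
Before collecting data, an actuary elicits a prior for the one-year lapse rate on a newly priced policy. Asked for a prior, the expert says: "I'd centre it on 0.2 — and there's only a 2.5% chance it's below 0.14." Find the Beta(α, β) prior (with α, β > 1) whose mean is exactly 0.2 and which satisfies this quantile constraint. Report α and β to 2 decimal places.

α ≈ 29.83, β ≈ 119.31

With mean 0.2 fixed, write α = 0.2s, β = 0.8s where s = α+β.
Need P(θ < 0.14) = 0.025 under Beta(0.2s, 0.8s). Normal approximation: (q−m)/√(m(1−m)/s) ≈ z_{0.025} = -1.96, so s ≈ 0.2·0.8·(-1.96)²/(0.14−0.2)² = 170.7.
At s = 170.7: P(θ<0.14) ≈ 0.018. Adjusting to match 0.025 gives s ≈ 149.14.
So α = 0.2·149.14 ≈ 29.83, β = 0.8·149.14 ≈ 119.31.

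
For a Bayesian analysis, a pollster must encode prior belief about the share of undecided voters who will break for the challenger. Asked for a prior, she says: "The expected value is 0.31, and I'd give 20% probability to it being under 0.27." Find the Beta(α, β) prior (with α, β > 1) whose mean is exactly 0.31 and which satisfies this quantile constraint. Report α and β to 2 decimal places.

With mean 0.31 fixed, write α = 0.31s, β = 0.69s where s = α+β.
Need P(θ < 0.27) = 0.2 under Beta(0.31s, 0.69s). Normal approximation: (q−m)/√(m(1−m)/s) ≈ z_{0.2} = -0.842, so s ≈ 0.31·0.69·(-0.842)²/(0.27−0.31)² = 94.7.
At s = 94.7: P(θ<0.27) ≈ 0.202. Adjusting to match 0.2 gives s ≈ 96.41.
So α = 0.31·96.41 ≈ 29.89, β = 0.69·96.41 ≈ 66.53.

α ≈ 29.89, β ≈ 66.53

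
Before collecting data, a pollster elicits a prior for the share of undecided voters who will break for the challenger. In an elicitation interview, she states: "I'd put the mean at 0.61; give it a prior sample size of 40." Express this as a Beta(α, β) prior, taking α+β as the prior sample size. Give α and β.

Under the effective-sample-size interpretation, Beta(α, β) has prior mean α/(α+β) and prior sample size α+β.
So α+β = 40 and α/(α+β) = 0.61, giving α = 0.61·40 = 24.4 and β = 40 − 24.4 = 15.6.

α = 24.4, β = 15.6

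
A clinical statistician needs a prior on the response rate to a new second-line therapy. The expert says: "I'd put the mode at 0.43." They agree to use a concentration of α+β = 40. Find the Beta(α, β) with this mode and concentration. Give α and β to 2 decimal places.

For α,β > 1 the Beta mode is (α−1)/(α+β−2). With α+β = 40, the mode is (α−1)/38.
Set (α−1)/38 = 0.43 → α = 1 + 0.43·38 = 17.34.
β = 40 − α = 22.66.

α = 17.34, β = 22.66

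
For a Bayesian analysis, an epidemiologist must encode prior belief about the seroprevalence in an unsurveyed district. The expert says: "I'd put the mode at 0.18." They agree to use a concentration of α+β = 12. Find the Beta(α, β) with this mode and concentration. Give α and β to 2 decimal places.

For α,β > 1 the Beta mode is (α−1)/(α+β−2). With α+β = 12, the mode is (α−1)/10.
Set (α−1)/10 = 0.18 → α = 1 + 0.18·10 = 2.80.
β = 12 − α = 9.20.

α = 2.80, β = 9.20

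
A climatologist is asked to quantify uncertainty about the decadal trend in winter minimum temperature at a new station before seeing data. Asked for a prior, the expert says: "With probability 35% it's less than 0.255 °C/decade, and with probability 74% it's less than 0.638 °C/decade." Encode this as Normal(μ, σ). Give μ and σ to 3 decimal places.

μ = 0.398, σ = 0.372

The p-quantile of Normal(μ,σ) is μ + z_p·σ, with z_{0.35} = -0.3853 and z_{0.74} = 0.6433.
Eliminate σ: μ = (z₂·x₁ − z₁·x₂)/(z₂ − z₁) = (0.6433·0.255 − (-0.3853)·0.638)/1.029 = 0.398.
Then σ = (x₂ − x₁)/(z₂ − z₁) = (0.638 − 0.255)/1.029 = 0.372.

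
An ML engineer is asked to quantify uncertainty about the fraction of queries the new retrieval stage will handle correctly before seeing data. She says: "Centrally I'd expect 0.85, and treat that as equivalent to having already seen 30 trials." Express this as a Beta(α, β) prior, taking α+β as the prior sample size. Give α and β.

Under the effective-sample-size interpretation, Beta(α, β) has prior mean α/(α+β) and prior sample size α+β.
So α+β = 30 and α/(α+β) = 0.85, giving α = 0.85·30 = 25.5 and β = 30 − 25.5 = 4.5.

α = 25.5, β = 4.5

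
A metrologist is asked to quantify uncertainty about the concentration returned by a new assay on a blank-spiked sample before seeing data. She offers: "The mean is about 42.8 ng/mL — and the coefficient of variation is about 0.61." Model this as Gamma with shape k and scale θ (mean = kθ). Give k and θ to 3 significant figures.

For Gamma(k, scale θ): mean = kθ, variance = kθ², so CV = 1/√k.
CV = 0.61, hence k = 1/CV² = 2.69.
Then θ = mean/k = 42.8/2.69 = 15.9.

k ≈ 2.69, θ ≈ 15.9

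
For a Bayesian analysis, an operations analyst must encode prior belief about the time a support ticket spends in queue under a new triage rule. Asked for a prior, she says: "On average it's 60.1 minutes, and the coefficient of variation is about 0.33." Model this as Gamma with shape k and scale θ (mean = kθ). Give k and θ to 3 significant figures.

k ≈ 9.18, θ ≈ 6.54

For Gamma(k, scale θ): mean = kθ, variance = kθ², so CV = 1/√k.
CV = 0.33, hence k = 1/CV² = 9.18.
Then θ = mean/k = 60.1/9.18 = 6.54.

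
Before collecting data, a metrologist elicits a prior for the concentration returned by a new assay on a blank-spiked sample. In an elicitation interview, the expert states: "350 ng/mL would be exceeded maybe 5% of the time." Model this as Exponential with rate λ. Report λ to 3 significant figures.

P(T > 350.0) = e^(−λ·350.0) = 0.05, so λ = −ln(0.05)/350.0 = 0.00856.

λ ≈ 0.00856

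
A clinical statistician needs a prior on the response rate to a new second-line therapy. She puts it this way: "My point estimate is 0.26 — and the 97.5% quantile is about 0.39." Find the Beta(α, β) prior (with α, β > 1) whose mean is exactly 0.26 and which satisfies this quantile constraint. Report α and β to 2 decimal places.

With mean 0.26 fixed, write α = 0.26s, β = 0.74s where s = α+β.
Need P(θ < 0.39) = 0.975 under Beta(0.26s, 0.74s). Normal approximation: (q−m)/√(m(1−m)/s) ≈ z_{0.975} = 1.96, so s ≈ 0.26·0.74·(1.96)²/(0.39−0.26)² = 43.7.
At s = 43.7: P(θ<0.39) ≈ 0.968. Adjusting to match 0.975 gives s ≈ 49.04.
So α = 0.26·49.04 ≈ 12.75, β = 0.74·49.04 ≈ 36.29.

α ≈ 12.75, β ≈ 36.29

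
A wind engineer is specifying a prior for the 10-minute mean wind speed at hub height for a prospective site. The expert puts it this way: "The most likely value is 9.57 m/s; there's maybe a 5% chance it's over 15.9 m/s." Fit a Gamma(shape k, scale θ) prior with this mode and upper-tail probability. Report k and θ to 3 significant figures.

Gamma(k,θ) with k>1 has mode (k−1)θ, so θ = 9.57/(k−1).
Need P(X < 15.9) = 0.95 with θ tied to k this way. Start at k = 2, θ = 9.57: P(X<15.9) ≈ 0.495.
Too low — raise k to concentrate. Iterating converges to k ≈ 11.8.
Then θ = 9.57/(11.8−1) ≈ 0.883.

k ≈ 11.8, θ ≈ 0.883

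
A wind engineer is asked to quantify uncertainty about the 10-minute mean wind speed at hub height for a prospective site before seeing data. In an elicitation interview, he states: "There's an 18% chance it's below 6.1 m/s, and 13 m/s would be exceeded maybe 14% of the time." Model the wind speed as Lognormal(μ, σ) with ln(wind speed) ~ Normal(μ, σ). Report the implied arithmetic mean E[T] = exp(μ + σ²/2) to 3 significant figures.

If T ~ Lognormal(μ,σ) then ln T ~ Normal(μ,σ), so the p-quantile of ln T is μ + z_p·σ.
ln(6.1) = 1.808 and ln(13) = 2.565; z_{0.18} = -0.9154, z_{0.86} = 1.08.
σ = (2.565 − 1.808)/(1.08 − (-0.9154)) = 0.379.
μ = 1.808 − (-0.9154)·0.379 = 2.155.
E[T] = exp(μ + σ²/2) = exp(2.155 + 0.0719) = 9.27 m/s.

E[T] ≈ 9.27 m/s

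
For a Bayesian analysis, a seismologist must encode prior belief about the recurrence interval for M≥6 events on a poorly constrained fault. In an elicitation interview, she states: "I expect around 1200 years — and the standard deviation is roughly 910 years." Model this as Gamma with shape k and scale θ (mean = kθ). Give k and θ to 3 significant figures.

For Gamma(k, scale θ): mean = kθ, variance = kθ², so CV = 1/√k.
CV = SD/mean = 910/1200 = 0.7583, hence k = 1/CV² = 1.74.
Then θ = mean/k = 1200/1.74 = 690.

k ≈ 1.74, θ ≈ 690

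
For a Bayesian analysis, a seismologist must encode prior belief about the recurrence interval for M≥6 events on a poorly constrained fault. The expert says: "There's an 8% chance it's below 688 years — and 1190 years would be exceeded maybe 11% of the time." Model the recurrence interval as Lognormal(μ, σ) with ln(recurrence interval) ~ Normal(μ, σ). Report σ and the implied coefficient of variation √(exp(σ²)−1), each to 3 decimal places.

σ ≈ 0.208, CV ≈ 0.210

If T ~ Lognormal(μ,σ) then ln T ~ Normal(μ,σ), so the p-quantile of ln T is μ + z_p·σ.
ln(688) = 6.534 and ln(1190) = 7.082; z_{0.08} = -1.405, z_{0.89} = 1.227.
σ = (7.082 − 6.534)/(1.227 − (-1.405)) = 0.208.
μ = 6.534 − (-1.405)·0.208 = 6.826.
CV = √(exp(σ²)−1) = √(exp(0.0434)−1) = 0.210.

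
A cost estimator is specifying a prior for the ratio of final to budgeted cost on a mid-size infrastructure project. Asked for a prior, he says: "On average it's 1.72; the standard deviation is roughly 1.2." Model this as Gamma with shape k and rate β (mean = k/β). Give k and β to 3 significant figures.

k ≈ 2.05, β ≈ 1.19

For Gamma(k, rate β): mean = k/β, variance = k/β², so CV = 1/√k.
CV = SD/mean = 1.2/1.72 = 0.6977, hence k = 1/CV² = 2.05.
Then β = k/mean = 2.05/1.72 = 1.19.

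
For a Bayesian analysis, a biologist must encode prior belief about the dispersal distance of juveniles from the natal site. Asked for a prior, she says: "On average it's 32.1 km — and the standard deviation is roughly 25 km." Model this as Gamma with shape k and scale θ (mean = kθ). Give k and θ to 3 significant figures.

k ≈ 1.65, θ ≈ 19.5

For Gamma(k, scale θ): mean = kθ, variance = kθ², so CV = 1/√k.
CV = SD/mean = 25/32.1 = 0.7788, hence k = 1/CV² = 1.65.
Then θ = mean/k = 32.1/1.65 = 19.5.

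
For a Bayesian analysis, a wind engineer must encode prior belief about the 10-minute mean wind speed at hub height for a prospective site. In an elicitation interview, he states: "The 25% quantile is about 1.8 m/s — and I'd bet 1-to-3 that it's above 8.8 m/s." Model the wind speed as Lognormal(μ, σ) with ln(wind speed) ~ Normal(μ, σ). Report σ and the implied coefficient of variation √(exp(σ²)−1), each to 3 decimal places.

σ ≈ 1.176, CV ≈ 1.729

If T ~ Lognormal(μ,σ) then ln T ~ Normal(μ,σ), so the p-quantile of ln T is μ + z_p·σ.
ln(1.8) = 0.5878 and ln(8.8) = 2.175; z_{0.25} = -0.6745, z_{0.75} = 0.6745.
σ = (2.175 − 0.5878)/(0.6745 − (-0.6745)) = 1.176.
μ = 0.5878 − (-0.6745)·1.176 = 1.381.
CV = √(exp(σ²)−1) = √(exp(1.3840)−1) = 1.729.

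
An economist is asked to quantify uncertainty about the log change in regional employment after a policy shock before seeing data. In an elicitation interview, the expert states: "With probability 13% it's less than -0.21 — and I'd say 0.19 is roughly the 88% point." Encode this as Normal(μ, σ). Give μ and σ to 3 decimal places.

μ = -0.014, σ = 0.174

The p-quantile of Normal(μ,σ) is μ + z_p·σ, with z_{0.13} = -1.126 and z_{0.88} = 1.175.
Eliminate σ: μ = (z₂·x₁ − z₁·x₂)/(z₂ − z₁) = (1.175·-0.21 − (-1.126)·0.19)/2.301 = -0.014.
Then σ = (x₂ − x₁)/(z₂ − z₁) = (0.19 − -0.21)/2.301 = 0.174.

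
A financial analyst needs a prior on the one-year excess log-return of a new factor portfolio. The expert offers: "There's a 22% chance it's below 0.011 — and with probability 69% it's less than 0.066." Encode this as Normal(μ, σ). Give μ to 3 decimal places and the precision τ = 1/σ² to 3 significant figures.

μ = 0.044, τ = 532

The p-quantile of Normal(μ,σ) is μ + z_p·σ, with z_{0.22} = -0.7722 and z_{0.69} = 0.4959.
Eliminate σ: μ = (z₂·x₁ − z₁·x₂)/(z₂ − z₁) = (0.4959·0.011 − (-0.7722)·0.066)/1.268 = 0.044.
Then σ = (x₂ − x₁)/(z₂ − z₁) = (0.066 − 0.011)/1.268 = 0.043.
Precision τ = 1/σ² = 1/0.04337² = 532.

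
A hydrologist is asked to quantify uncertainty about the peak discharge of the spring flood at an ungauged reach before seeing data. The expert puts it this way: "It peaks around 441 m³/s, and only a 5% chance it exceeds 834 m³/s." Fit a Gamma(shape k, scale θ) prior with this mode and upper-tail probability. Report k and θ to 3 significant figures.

Gamma(k,θ) with k>1 has mode (k−1)θ, so θ = 441/(k−1).
Need P(X < 834) = 0.95 with θ tied to k this way. Start at k = 2, θ = 441: P(X<834) ≈ 0.564.
Too low — raise k to concentrate. Iterating converges to k ≈ 7.85.
Then θ = 441/(7.85−1) ≈ 64.4.

k ≈ 7.85, θ ≈ 64.4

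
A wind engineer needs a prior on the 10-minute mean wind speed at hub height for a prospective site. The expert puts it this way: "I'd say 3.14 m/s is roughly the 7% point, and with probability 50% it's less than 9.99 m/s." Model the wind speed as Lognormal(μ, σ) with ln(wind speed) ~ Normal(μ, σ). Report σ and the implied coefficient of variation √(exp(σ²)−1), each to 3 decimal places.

σ ≈ 0.784, CV ≈ 0.922

If T ~ Lognormal(μ,σ) then ln T ~ Normal(μ,σ), so the p-quantile of ln T is μ + z_p·σ.
ln(3.14) = 1.144 and ln(9.99) = 2.302; z_{0.07} = -1.476, z_{0.5} = 0.
σ = (2.302 − 1.144)/(0 − (-1.476)) = 0.784.
μ = 1.144 − (-1.476)·0.784 = 2.302.
CV = √(exp(σ²)−1) = √(exp(0.6150)−1) = 0.922.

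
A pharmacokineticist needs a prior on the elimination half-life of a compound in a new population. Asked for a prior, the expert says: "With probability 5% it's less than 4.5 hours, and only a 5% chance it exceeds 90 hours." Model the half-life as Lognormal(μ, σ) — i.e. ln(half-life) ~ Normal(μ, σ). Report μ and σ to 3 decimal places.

If T ~ Lognormal(μ,σ) then ln T ~ Normal(μ,σ), so the p-quantile of ln T is μ + z_p·σ.
ln(4.5) = 1.504 and ln(90) = 4.5; z_{0.05} = -1.645, z_{0.95} = 1.645.
σ = (4.5 − 1.504)/(1.645 − (-1.645)) = 0.911.
μ = 1.504 − (-1.645)·0.911 = 3.002.

μ ≈ 3.002, σ ≈ 0.911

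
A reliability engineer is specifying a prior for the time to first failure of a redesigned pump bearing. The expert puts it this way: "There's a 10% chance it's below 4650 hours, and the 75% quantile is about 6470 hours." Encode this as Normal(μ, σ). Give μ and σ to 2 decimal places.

The p-quantile of Normal(μ,σ) is μ + z_p·σ, with z_{0.1} = -1.282 and z_{0.75} = 0.6745.
Eliminate σ: μ = (z₂·x₁ − z₁·x₂)/(z₂ − z₁) = (0.6745·4650 − (-1.282)·6470)/1.956 = 5842.42.
Then σ = (x₂ − x₁)/(z₂ − z₁) = (6470 − 4650)/1.956 = 930.45.

μ = 5842.42, σ = 930.45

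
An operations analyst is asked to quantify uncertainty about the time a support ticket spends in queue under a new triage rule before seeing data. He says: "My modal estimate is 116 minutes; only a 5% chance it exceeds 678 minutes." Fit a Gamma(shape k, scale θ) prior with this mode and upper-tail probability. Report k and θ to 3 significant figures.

k ≈ 1.74, θ ≈ 157

Gamma(k,θ) with k>1 has mode (k−1)θ, so θ = 116/(k−1).
Need P(X < 678) = 0.95 with θ tied to k this way. Start at k = 2, θ = 116: P(X<678) ≈ 0.980.
Too high — lower k to spread out. Iterating converges to k ≈ 1.74.
Then θ = 116/(1.74−1) ≈ 157.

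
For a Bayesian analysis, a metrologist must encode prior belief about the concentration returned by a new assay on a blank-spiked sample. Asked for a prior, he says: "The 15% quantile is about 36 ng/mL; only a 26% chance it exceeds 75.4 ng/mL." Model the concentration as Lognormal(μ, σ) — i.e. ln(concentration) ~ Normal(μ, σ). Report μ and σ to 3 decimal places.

μ ≈ 4.040, σ ≈ 0.440

If T ~ Lognormal(μ,σ) then ln T ~ Normal(μ,σ), so the p-quantile of ln T is μ + z_p·σ.
ln(36) = 3.584 and ln(75.4) = 4.323; z_{0.15} = -1.036, z_{0.74} = 0.6433.
σ = (4.323 − 3.584)/(0.6433 − (-1.036)) = 0.440.
μ = 3.584 − (-1.036)·0.440 = 4.040.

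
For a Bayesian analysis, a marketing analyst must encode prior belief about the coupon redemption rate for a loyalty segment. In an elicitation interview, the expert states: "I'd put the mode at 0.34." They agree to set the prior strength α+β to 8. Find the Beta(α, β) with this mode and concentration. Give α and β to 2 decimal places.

For α,β > 1 the Beta mode is (α−1)/(α+β−2). With α+β = 8, the mode is (α−1)/6.
Set (α−1)/6 = 0.34 → α = 1 + 0.34·6 = 3.04.
β = 8 − α = 4.96.

α = 3.04, β = 4.96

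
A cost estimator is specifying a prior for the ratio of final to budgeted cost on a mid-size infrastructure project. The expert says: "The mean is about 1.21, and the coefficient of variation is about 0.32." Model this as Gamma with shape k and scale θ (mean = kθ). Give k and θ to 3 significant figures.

k ≈ 9.77, θ ≈ 0.124

For Gamma(k, scale θ): mean = kθ, variance = kθ², so CV = 1/√k.
CV = 0.32, hence k = 1/CV² = 9.77.
Then θ = mean/k = 1.21/9.77 = 0.124.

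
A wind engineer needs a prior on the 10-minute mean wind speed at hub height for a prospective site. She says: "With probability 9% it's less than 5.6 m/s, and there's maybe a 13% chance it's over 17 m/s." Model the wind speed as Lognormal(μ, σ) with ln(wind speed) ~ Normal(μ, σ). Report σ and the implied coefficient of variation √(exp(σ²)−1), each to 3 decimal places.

If T ~ Lognormal(μ,σ) then ln T ~ Normal(μ,σ), so the p-quantile of ln T is μ + z_p·σ.
ln(5.6) = 1.723 and ln(17) = 2.833; z_{0.09} = -1.341, z_{0.87} = 1.126.
σ = (2.833 − 1.723)/(1.126 − (-1.341)) = 0.450.
μ = 1.723 − (-1.341)·0.450 = 2.326.
CV = √(exp(σ²)−1) = √(exp(0.2026)−1) = 0.474.

σ ≈ 0.450, CV ≈ 0.474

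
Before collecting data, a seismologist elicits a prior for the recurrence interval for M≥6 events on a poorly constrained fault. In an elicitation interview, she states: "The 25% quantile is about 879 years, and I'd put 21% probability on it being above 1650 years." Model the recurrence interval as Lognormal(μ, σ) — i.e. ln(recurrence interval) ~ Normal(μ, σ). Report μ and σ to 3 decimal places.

If T ~ Lognormal(μ,σ) then ln T ~ Normal(μ,σ), so the p-quantile of ln T is μ + z_p·σ.
ln(879) = 6.779 and ln(1650) = 7.409; z_{0.25} = -0.6745, z_{0.79} = 0.8064.
σ = (7.409 − 6.779)/(0.8064 − (-0.6745)) = 0.425.
μ = 6.779 − (-0.6745)·0.425 = 7.066.

μ ≈ 7.066, σ ≈ 0.425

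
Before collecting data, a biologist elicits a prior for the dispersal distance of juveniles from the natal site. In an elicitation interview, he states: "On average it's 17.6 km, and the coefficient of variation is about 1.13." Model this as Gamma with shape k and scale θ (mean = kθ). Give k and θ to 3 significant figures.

k ≈ 0.783, θ ≈ 22.5

For Gamma(k, scale θ): mean = kθ, variance = kθ², so CV = 1/√k.
CV = 1.13, hence k = 1/CV² = 0.783.
Then θ = mean/k = 17.6/0.783 = 22.5.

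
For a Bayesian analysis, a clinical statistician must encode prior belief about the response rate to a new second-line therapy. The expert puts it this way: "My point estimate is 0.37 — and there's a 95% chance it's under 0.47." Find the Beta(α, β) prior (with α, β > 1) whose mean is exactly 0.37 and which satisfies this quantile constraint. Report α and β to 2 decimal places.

α ≈ 24.09, β ≈ 41.02

With mean 0.37 fixed, write α = 0.37s, β = 0.63s where s = α+β.
Need P(θ < 0.47) = 0.95 under Beta(0.37s, 0.63s). Normal approximation: (q−m)/√(m(1−m)/s) ≈ z_{0.95} = 1.64, so s ≈ 0.37·0.63·(1.64)²/(0.47−0.37)² = 63.1.
At s = 63.1: P(θ<0.47) ≈ 0.947. Adjusting to match 0.95 gives s ≈ 65.12.
So α = 0.37·65.12 ≈ 24.09, β = 0.63·65.12 ≈ 41.02.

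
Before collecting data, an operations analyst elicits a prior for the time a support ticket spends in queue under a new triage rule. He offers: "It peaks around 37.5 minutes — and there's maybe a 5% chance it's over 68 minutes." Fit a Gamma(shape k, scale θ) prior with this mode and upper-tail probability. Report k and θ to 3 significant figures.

k ≈ 8.87, θ ≈ 4.77

Gamma(k,θ) with k>1 has mode (k−1)θ, so θ = 37.5/(k−1).
Need P(X < 68) = 0.95 with θ tied to k this way. Start at k = 2, θ = 37.5: P(X<68) ≈ 0.541.
Too low — raise k to concentrate. Iterating converges to k ≈ 8.87.
Then θ = 37.5/(8.87−1) ≈ 4.77.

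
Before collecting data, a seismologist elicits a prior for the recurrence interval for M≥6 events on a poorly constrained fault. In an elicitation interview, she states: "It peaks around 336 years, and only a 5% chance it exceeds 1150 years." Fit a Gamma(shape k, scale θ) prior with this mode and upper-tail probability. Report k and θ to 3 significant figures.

Gamma(k,θ) with k>1 has mode (k−1)θ, so θ = 336/(k−1).
Need P(X < 1150) = 0.95 with θ tied to k this way. Start at k = 2, θ = 336: P(X<1150) ≈ 0.856.
Too low — raise k to concentrate. Iterating converges to k ≈ 2.71.
Then θ = 336/(2.71−1) ≈ 196.

k ≈ 2.71, θ ≈ 196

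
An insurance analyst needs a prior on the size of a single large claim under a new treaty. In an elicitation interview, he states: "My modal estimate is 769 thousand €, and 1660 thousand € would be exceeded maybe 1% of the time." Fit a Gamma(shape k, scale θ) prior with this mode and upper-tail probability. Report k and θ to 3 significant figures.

k ≈ 9.17, θ ≈ 94.1

Gamma(k,θ) with k>1 has mode (k−1)θ, so θ = 769/(k−1).
Need P(X < 1660) = 0.99 with θ tied to k this way. Start at k = 2, θ = 769: P(X<1660) ≈ 0.635.
Too low — raise k to concentrate. Iterating converges to k ≈ 9.17.
Then θ = 769/(9.17−1) ≈ 94.1.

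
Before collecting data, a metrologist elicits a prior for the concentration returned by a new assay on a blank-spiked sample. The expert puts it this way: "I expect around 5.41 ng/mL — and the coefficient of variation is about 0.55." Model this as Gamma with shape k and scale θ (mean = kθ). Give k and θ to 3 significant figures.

For Gamma(k, scale θ): mean = kθ, variance = kθ², so CV = 1/√k.
CV = 0.55, hence k = 1/CV² = 3.31.
Then θ = mean/k = 5.41/3.31 = 1.64.

k ≈ 3.31, θ ≈ 1.64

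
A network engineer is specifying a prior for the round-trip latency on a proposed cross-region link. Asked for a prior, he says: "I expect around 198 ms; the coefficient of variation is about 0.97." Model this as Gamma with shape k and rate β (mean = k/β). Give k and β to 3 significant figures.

For Gamma(k, rate β): mean = k/β, variance = k/β², so CV = 1/√k.
CV = 0.97, hence k = 1/CV² = 1.06.
Then β = k/mean = 1.06/198 = 0.00537.

k ≈ 1.06, β ≈ 0.00537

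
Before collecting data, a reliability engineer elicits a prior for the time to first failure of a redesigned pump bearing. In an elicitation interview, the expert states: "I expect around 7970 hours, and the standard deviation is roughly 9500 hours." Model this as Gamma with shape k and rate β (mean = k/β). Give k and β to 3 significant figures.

For Gamma(k, rate β): mean = k/β, variance = k/β², so CV = 1/√k.
CV = SD/mean = 9500/7970 = 1.192, hence k = 1/CV² = 0.704.
Then β = k/mean = 0.704/7970 = 8.83e-05.

k ≈ 0.704, β ≈ 8.83e-05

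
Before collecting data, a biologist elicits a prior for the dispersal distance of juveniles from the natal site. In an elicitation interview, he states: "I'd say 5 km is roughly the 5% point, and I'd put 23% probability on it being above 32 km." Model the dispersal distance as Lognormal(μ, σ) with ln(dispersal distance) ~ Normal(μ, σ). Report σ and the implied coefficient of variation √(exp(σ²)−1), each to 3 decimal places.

σ ≈ 0.779, CV ≈ 0.913

If T ~ Lognormal(μ,σ) then ln T ~ Normal(μ,σ), so the p-quantile of ln T is μ + z_p·σ.
ln(5) = 1.609 and ln(32) = 3.466; z_{0.05} = -1.645, z_{0.77} = 0.7388.
σ = (3.466 − 1.609)/(0.7388 − (-1.645)) = 0.779.
μ = 1.609 − (-1.645)·0.779 = 2.890.
CV = √(exp(σ²)−1) = √(exp(0.6064)−1) = 0.913.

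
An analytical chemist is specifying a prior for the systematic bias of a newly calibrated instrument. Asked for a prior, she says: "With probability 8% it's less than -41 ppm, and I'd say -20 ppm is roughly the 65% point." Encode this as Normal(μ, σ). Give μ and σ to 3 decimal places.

For Normal(μ,σ), the p-quantile is μ + z_p·σ. Here z_{0.08} = -1.405, z_{0.65} = 0.3853.
So -41 = μ − 1.405σ and -20 = μ + 0.3853σ.
Subtracting: σ = (-20 − -41)/(0.3853 − (-1.405)) = 11.729.
Then μ = -41 − (-1.405)·11.729 = -24.520.

μ = -24.520, σ = 11.729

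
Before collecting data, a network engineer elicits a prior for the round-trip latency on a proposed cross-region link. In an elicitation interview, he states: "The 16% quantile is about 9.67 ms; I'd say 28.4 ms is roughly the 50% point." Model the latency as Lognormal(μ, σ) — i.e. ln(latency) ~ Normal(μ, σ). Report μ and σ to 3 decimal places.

If T ~ Lognormal(μ,σ) then ln T ~ Normal(μ,σ), so the p-quantile of ln T is μ + z_p·σ.
ln(9.67) = 2.269 and ln(28.4) = 3.346; z_{0.16} = -0.9945, z_{0.5} = 0.
σ = (3.346 − 2.269)/(0 − (-0.9945)) = 1.083.
μ = 2.269 − (-0.9945)·1.083 = 3.346.

μ ≈ 3.346, σ ≈ 1.083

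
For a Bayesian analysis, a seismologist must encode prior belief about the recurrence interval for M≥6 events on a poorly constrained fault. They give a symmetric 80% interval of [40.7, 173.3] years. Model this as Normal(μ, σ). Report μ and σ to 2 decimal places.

A symmetric 80% interval runs μ ± z·σ with z = 1.282.
Half-width = 66.3, so σ = 66.3/1.282 = 51.73.
μ is the interval midpoint, 107.00.

μ = 107.00, σ = 51.73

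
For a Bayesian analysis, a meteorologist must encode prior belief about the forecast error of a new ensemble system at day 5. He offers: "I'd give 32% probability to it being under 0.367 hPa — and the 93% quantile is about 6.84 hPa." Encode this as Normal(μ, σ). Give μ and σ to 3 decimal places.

The p-quantile of Normal(μ,σ) is μ + z_p·σ, with z_{0.32} = -0.4677 and z_{0.93} = 1.476.
Eliminate σ: μ = (z₂·x₁ − z₁·x₂)/(z₂ − z₁) = (1.476·0.367 − (-0.4677)·6.84)/1.943 = 1.925.
Then σ = (x₂ − x₁)/(z₂ − z₁) = (6.84 − 0.367)/1.943 = 3.331.

μ = 1.925, σ = 3.331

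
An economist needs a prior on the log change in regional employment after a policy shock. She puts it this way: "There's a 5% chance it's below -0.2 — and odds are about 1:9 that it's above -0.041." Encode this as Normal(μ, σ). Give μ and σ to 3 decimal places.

μ = -0.111, σ = 0.054

The p-quantile of Normal(μ,σ) is μ + z_p·σ, with z_{0.05} = -1.645 and z_{0.9} = 1.282.
Eliminate σ: μ = (z₂·x₁ − z₁·x₂)/(z₂ − z₁) = (1.282·-0.2 − (-1.645)·-0.041)/2.926 = -0.111.
Then σ = (x₂ − x₁)/(z₂ − z₁) = (-0.041 − -0.2)/2.926 = 0.054.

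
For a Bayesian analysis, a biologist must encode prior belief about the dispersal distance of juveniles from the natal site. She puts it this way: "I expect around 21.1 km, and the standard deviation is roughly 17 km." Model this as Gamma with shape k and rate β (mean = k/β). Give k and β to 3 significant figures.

k ≈ 1.54, β ≈ 0.073

For Gamma(k, rate β): mean = k/β, variance = k/β², so CV = 1/√k.
CV = SD/mean = 17/21.1 = 0.8057, hence k = 1/CV² = 1.54.
Then β = k/mean = 1.54/21.1 = 0.073.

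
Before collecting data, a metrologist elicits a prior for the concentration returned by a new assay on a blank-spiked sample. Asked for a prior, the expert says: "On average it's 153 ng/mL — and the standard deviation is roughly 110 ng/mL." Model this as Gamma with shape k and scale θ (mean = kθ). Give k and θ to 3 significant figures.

For Gamma(k, scale θ): mean = kθ, variance = kθ², so CV = 1/√k.
CV = SD/mean = 110/153 = 0.719, hence k = 1/CV² = 1.93.
Then θ = mean/k = 153/1.93 = 79.1.

k ≈ 1.93, θ ≈ 79.1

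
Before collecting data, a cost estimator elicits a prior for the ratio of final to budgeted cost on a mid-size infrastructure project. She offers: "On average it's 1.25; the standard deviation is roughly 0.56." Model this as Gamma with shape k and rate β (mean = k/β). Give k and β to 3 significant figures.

k ≈ 4.98, β ≈ 3.99

For Gamma(k, rate β): mean = k/β, variance = k/β², so CV = 1/√k.
CV = SD/mean = 0.56/1.25 = 0.448, hence k = 1/CV² = 4.98.
Then β = k/mean = 4.98/1.25 = 3.99.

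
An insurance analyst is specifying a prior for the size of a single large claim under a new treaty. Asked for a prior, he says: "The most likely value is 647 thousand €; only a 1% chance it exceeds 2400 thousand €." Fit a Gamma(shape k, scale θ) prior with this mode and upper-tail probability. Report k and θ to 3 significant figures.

Gamma(k,θ) with k>1 has mode (k−1)θ, so θ = 647/(k−1).
Need P(X < 2400) = 0.99 with θ tied to k this way. Start at k = 2, θ = 647: P(X<2400) ≈ 0.885.
Too low — raise k to concentrate. Iterating converges to k ≈ 3.48.
Then θ = 647/(3.48−1) ≈ 261.

k ≈ 3.48, θ ≈ 261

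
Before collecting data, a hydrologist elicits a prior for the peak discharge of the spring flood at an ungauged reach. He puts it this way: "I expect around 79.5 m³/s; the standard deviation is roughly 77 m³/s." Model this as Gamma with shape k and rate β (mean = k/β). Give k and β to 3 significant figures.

For Gamma(k, rate β): mean = k/β, variance = k/β², so CV = 1/√k.
CV = SD/mean = 77/79.5 = 0.9686, hence k = 1/CV² = 1.07.
Then β = k/mean = 1.07/79.5 = 0.0134.

k ≈ 1.07, β ≈ 0.0134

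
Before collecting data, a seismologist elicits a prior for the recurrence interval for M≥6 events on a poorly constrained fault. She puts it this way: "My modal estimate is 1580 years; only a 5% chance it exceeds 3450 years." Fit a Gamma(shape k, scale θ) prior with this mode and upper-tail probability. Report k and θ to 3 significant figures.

Gamma(k,θ) with k>1 has mode (k−1)θ, so θ = 1580/(k−1).
Need P(X < 3450) = 0.95 with θ tied to k this way. Start at k = 2, θ = 1580: P(X<3450) ≈ 0.641.
Too low — raise k to concentrate. Iterating converges to k ≈ 5.51.
Then θ = 1580/(5.51−1) ≈ 350.

k ≈ 5.51, θ ≈ 350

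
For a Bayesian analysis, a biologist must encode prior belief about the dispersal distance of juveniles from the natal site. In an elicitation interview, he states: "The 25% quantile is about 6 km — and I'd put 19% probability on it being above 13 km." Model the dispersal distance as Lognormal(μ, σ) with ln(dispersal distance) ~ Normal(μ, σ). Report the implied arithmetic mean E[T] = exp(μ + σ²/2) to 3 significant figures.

E[T] ≈ 9.5 km

If T ~ Lognormal(μ,σ) then ln T ~ Normal(μ,σ), so the p-quantile of ln T is μ + z_p·σ.
ln(6) = 1.792 and ln(13) = 2.565; z_{0.25} = -0.6745, z_{0.81} = 0.8779.
σ = (2.565 − 1.792)/(0.8779 − (-0.6745)) = 0.498.
μ = 1.792 − (-0.6745)·0.498 = 2.128.
E[T] = exp(μ + σ²/2) = exp(2.128 + 0.1240) = 9.5 km.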